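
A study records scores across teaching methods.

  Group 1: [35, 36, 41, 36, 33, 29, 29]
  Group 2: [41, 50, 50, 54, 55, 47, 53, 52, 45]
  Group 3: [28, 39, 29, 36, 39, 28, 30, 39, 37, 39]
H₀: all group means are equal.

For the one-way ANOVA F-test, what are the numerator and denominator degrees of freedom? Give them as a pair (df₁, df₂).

degrees of freedom = [2, 23]

k = 3 groups, N = 26 total
df = (k−1, N−k) = (3−1, 26−3) = (2, 23)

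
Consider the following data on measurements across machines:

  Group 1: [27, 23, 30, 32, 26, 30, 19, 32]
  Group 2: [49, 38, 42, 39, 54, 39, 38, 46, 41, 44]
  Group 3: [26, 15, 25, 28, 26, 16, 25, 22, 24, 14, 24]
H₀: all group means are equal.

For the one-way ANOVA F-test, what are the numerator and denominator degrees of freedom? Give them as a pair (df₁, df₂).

degrees of freedom = [2, 26]

k = 3 groups, N = 29 total
df = (k−1, N−k) = (3−1, 29−3) = (2, 26)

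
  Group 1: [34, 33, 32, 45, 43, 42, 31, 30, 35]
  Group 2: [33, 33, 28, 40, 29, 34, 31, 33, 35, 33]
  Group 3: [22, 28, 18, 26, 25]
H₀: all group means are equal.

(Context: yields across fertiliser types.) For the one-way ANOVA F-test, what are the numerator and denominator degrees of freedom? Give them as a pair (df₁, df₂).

degrees of freedom = [2, 21]

k = 3 groups, N = 24 total
df = (k−1, N−k) = (3−1, 24−3) = (2, 21)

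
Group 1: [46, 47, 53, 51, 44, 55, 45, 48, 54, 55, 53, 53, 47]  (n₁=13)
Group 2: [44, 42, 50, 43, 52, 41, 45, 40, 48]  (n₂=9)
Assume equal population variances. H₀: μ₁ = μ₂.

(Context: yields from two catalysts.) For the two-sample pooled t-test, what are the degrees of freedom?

degrees of freedom = 20

df = n₁ + n₂ − 2 = 13 + 9 − 2 = 20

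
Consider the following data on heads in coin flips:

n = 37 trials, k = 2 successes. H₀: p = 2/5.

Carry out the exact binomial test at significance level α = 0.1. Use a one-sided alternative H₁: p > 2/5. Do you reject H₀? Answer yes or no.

reject H₀: no

Exact binomial: n=37, k=2, p₀=2/5=0.4000
P(X≥2) from Σ C(n,i)·p₀^i·(1−p₀)^(n−i)
p-value (one-sided, H₁ greater) = 1.00000
At α=0.1: p ≥ α → fail to reject H₀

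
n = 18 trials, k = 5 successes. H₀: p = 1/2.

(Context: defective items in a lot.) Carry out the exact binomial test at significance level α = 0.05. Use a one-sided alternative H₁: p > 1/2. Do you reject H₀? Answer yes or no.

reject H₀: no

Exact binomial: n=18, k=5, p₀=1/2=0.5000
P(X≥5) from Σ C(n,i)·p₀^i·(1−p₀)^(n−i)
p-value (one-sided, H₁ greater) = 0.98456
At α=0.05: p ≥ α → fail to reject H₀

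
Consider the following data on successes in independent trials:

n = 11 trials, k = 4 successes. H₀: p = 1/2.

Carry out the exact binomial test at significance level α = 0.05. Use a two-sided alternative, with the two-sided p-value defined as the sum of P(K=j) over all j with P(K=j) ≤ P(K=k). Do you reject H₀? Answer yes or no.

Exact binomial: n=11, k=4, p₀=1/2=0.5000
P(X=j) = C(n,j)·p₀^j·(1−p₀)^(n−j); p = Σ P(X=j) over j with P(X=j) ≤ P(X=4)
p-value (two-sided) = 0.54883
At α=0.05: p ≥ α → fail to reject H₀

reject H₀: no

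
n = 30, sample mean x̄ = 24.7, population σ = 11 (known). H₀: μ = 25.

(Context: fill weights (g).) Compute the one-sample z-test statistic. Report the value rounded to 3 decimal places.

test statistic = -0.149

SE = σ/√n = 11/√30 = 2.0083
z = (x̄−μ₀)/SE = (24.7−25)/2.0083 = -0.1494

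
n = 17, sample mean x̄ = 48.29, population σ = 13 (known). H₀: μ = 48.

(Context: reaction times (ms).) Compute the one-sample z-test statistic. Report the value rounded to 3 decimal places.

test statistic = 0.092

SE = σ/√n = 13/√17 = 3.1530
z = (x̄−μ₀)/SE = (48.29−48)/3.1530 = 0.0920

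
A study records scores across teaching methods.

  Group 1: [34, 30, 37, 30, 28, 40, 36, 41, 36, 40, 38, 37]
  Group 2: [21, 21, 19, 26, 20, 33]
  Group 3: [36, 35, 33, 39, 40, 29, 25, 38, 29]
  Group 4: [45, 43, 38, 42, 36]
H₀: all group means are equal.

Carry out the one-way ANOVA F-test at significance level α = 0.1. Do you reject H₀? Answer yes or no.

reject H₀: yes

Group means [35.58, 23.33, 33.78, 40.80], grand mean 33.594
SSB = Σnᵢ(x̄ᵢ−x̄)² = 939.113; SSW = ΣΣ(x−x̄ᵢ)² = 610.606
MSB = 939.113/3 = 313.0377; MSW = 610.606/28 = 21.8073
F = MSB/MSW = 14.3547
df = (3, 28)
p-value (upper-tail) = 0.00001
At α=0.1: p < α → reject H₀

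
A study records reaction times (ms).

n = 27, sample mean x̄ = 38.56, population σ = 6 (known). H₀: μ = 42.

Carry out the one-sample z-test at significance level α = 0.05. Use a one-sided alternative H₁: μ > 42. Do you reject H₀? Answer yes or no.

reject H₀: no

SE = σ/√n = 6/√27 = 1.1547
z = (x̄−μ₀)/SE = (38.56−42)/1.1547 = -2.9791
p-value (one-sided, H₁ greater) = 0.99855
At α=0.05: p ≥ α → fail to reject H₀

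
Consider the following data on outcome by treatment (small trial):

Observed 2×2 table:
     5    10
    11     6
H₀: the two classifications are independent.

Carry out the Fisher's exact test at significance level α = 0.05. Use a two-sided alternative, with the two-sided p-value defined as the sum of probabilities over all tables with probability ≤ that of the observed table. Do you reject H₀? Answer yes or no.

Margins: r₁=15, r₂=17, c₁=16, c₂=16, n=32
p_obs = C(15,5)·C(17,11)/C(32,16); sum pmf over tables with pmf ≤ p_obs
p-value (two-sided) = 0.15561
At α=0.05: p ≥ α → fail to reject H₀

reject H₀: no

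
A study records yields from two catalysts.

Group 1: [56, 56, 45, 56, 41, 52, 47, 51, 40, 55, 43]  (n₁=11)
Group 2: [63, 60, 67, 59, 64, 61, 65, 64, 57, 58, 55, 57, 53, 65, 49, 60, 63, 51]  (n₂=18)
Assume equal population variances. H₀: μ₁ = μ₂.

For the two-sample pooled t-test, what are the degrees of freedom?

df = n₁ + n₂ − 2 = 11 + 18 − 2 = 27

degrees of freedom = 27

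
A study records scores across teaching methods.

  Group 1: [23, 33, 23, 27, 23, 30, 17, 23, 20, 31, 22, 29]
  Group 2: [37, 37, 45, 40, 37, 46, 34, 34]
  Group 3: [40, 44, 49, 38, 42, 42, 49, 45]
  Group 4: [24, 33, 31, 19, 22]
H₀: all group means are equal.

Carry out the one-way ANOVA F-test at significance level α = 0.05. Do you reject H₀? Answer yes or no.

Group means [25.08, 38.75, 43.62, 25.80], grand mean 33.000
SSB = Σnᵢ(x̄ᵢ−x̄)² = 2178.908; SSW = ΣΣ(x−x̄ᵢ)² = 659.092
MSB = 2178.908/3 = 726.3028; MSW = 659.092/29 = 22.7273
F = MSB/MSW = 31.9573
df = (3, 29)
p-value (upper-tail) = 0.00000
At α=0.05: p < α → reject H₀

reject H₀: yes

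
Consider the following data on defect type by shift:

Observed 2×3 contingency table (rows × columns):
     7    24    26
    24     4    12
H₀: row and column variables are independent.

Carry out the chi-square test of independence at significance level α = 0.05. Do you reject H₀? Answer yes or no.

reject H₀: yes

Row totals [57, 40], col totals [31, 28, 38], n=97
χ² = (7−18.22)²/18.22 + (24−16.45)²/16.45 + (26−22.33)²/22.33 + (24−12.78)²/12.78 + (4−11.55)²/11.55 + (12−15.67)²/15.67 = 26.6040
df = 2
p-value (upper-tail) = 0.00000
At α=0.05: p < α → reject H₀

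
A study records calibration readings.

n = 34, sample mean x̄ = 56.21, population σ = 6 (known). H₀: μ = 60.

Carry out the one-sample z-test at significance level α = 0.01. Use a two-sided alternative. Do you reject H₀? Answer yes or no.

reject H₀: yes

SE = σ/√n = 6/√34 = 1.0290
z = (x̄−μ₀)/SE = (56.21−60)/1.0290 = -3.6832
p-value (two-sided) = 0.00023
At α=0.01: p < α → reject H₀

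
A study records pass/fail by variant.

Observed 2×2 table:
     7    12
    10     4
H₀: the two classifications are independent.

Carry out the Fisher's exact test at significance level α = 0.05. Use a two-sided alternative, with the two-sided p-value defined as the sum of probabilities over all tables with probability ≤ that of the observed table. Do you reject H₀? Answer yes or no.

reject H₀: no

Margins: r₁=19, r₂=14, c₁=17, c₂=16, n=33
p_obs = C(19,7)·C(14,10)/C(33,17); sum pmf over tables with pmf ≤ p_obs
p-value (two-sided) = 0.07986
At α=0.05: p ≥ α → fail to reject H₀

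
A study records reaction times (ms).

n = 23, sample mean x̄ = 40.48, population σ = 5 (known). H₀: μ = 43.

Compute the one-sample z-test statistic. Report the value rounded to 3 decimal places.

test statistic = -2.417

SE = σ/√n = 5/√23 = 1.0426
z = (x̄−μ₀)/SE = (40.48−43)/1.0426 = -2.4171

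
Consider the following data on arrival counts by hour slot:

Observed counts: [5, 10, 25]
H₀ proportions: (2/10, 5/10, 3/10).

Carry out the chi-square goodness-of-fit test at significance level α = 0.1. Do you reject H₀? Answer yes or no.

n = 40; E_i = n·p_i = [8.00, 20.00, 12.00]
χ² = (5−8.00)²/8.00 + (10−20.00)²/20.00 + (25−12.00)²/12.00 = 20.2083
df = 2
p-value (upper-tail) = 0.00004
At α=0.1: p < α → reject H₀

reject H₀: yes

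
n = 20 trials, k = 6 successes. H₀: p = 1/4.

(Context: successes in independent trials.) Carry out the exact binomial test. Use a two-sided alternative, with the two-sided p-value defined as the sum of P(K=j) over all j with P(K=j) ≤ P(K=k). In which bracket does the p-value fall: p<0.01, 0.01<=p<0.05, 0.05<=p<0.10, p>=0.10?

Exact binomial: n=20, k=6, p₀=1/4=0.2500
P(X=j) = C(n,j)·p₀^j·(1−p₀)^(n−j); p = Σ P(X=j) over j with P(X=j) ≤ P(X=6)
p-value (two-sided) = 0.60798
→ bracket: p>=0.10

p-value bracket: p>=0.10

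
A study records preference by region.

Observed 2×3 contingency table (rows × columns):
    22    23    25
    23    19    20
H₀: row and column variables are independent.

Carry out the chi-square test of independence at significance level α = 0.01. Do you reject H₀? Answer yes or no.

Row totals [70, 62], col totals [45, 42, 45], n=132
χ² = (22−23.86)²/23.86 + (23−22.27)²/22.27 + (25−23.86)²/23.86 + (23−21.14)²/21.14 + (19−19.73)²/19.73 + (20−21.14)²/21.14 = 0.4756
df = 2
p-value (upper-tail) = 0.78835
At α=0.01: p ≥ α → fail to reject H₀

reject H₀: no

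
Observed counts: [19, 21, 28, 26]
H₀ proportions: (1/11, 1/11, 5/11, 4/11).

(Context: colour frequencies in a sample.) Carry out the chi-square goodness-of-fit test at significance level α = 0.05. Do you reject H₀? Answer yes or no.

n = 94; E_i = n·p_i = [8.55, 8.55, 42.73, 34.18]
χ² = (19−8.55)²/8.55 + (21−8.55)²/8.55 + (28−42.73)²/42.73 + (26−34.18)²/34.18 = 37.9766
df = 3
p-value (upper-tail) = 0.00000
At α=0.05: p < α → reject H₀

reject H₀: yes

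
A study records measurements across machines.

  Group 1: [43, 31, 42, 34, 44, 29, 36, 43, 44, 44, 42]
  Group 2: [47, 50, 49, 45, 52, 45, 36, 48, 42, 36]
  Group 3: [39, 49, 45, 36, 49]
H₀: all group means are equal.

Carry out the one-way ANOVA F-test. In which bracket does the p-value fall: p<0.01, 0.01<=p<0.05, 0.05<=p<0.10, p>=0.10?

p-value bracket: 0.05<=p<0.10

Group means [39.27, 45.00, 43.60], grand mean 42.308
SSB = Σnᵢ(x̄ᵢ−x̄)² = 182.157; SSW = ΣΣ(x−x̄ᵢ)² = 735.382
MSB = 182.157/2 = 91.0783; MSW = 735.382/23 = 31.9731
F = MSB/MSW = 2.8486
df = (2, 23)
p-value (upper-tail) = 0.07847
→ bracket: 0.05<=p<0.10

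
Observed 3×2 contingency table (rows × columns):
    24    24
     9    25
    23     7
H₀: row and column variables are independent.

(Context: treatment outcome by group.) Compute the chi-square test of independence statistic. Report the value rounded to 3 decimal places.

test statistic = 16.063

Row totals [48, 34, 30], col totals [56, 56], n=112
χ² = (24−24.00)²/24.00 + (24−24.00)²/24.00 + (9−17.00)²/17.00 + (25−17.00)²/17.00 + (23−15.00)²/15.00 + (7−15.00)²/15.00 = 16.0627
df = 2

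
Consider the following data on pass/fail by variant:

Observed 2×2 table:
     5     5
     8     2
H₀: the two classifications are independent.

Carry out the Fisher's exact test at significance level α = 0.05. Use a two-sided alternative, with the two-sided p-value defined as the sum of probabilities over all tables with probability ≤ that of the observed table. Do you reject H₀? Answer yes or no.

reject H₀: no

Margins: r₁=10, r₂=10, c₁=13, c₂=7, n=20
p_obs = C(10,5)·C(10,8)/C(20,13); sum pmf over tables with pmf ≤ p_obs
p-value (two-sided) = 0.34985
At α=0.05: p ≥ α → fail to reject H₀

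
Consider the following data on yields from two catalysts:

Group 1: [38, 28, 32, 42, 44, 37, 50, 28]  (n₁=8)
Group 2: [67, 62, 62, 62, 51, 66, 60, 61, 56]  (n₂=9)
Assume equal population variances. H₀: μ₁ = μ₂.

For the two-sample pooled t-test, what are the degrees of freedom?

degrees of freedom = 15

df = n₁ + n₂ − 2 = 8 + 9 − 2 = 15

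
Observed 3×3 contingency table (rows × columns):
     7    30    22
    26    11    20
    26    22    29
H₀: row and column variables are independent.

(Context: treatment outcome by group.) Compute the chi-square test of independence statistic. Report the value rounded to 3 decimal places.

Row totals [59, 57, 77], col totals [59, 63, 71], n=193
χ² = (7−18.04)²/18.04 + (30−19.26)²/19.26 + (22−21.70)²/21.70 + (26−17.42)²/17.42 + (11−18.61)²/18.61 + (20−20.97)²/20.97 + (26−23.54)²/23.54 + (22−25.13)²/25.13 + (29−28.33)²/28.33 = 20.7858
df = 4

test statistic = 20.786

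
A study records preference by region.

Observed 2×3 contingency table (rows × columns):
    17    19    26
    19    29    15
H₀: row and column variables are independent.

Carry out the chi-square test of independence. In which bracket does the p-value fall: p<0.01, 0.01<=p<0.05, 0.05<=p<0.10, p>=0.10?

p-value bracket: 0.05<=p<0.10

Row totals [62, 63], col totals [36, 48, 41], n=125
χ² = (17−17.86)²/17.86 + (19−23.81)²/23.81 + (26−20.34)²/20.34 + (19−18.14)²/18.14 + (29−24.19)²/24.19 + (15−20.66)²/20.66 = 5.1380
df = 2
p-value (upper-tail) = 0.07661
→ bracket: 0.05<=p<0.10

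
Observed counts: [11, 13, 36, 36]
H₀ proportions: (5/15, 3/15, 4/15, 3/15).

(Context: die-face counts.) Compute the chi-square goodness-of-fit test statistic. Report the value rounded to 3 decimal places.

test statistic = 34.708

n = 96; E_i = n·p_i = [32.00, 19.20, 25.60, 19.20]
χ² = (11−32.00)²/32.00 + (13−19.20)²/19.20 + (36−25.60)²/25.60 + (36−19.20)²/19.20 = 34.7083
df = 3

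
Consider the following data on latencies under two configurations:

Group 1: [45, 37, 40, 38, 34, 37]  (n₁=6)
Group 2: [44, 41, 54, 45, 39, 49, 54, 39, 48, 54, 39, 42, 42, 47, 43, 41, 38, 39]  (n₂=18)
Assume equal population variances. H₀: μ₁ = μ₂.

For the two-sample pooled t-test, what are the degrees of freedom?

df = n₁ + n₂ − 2 = 6 + 18 − 2 = 22

degrees of freedom = 22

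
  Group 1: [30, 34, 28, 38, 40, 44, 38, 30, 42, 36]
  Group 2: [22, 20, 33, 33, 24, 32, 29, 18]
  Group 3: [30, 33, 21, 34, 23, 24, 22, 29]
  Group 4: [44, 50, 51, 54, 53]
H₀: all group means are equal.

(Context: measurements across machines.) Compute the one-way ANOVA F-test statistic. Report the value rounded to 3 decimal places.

test statistic = 26.083

Group means [36.00, 26.38, 27.00, 50.40], grand mean 33.516
SSB = Σnᵢ(x̄ᵢ−x̄)² = 2234.667; SSW = ΣΣ(x−x̄ᵢ)² = 771.075
MSB = 2234.667/3 = 744.8890; MSW = 771.075/27 = 28.5583
F = MSB/MSW = 26.0831
df = (3, 27)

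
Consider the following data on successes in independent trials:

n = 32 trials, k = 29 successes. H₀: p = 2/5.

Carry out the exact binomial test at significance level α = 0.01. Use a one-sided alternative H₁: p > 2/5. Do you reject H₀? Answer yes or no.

Exact binomial: n=32, k=29, p₀=2/5=0.4000
P(X≥29) from Σ C(n,i)·p₀^i·(1−p₀)^(n−i)
p-value (one-sided, H₁ greater) = 0.00000
At α=0.01: p < α → reject H₀

reject H₀: yes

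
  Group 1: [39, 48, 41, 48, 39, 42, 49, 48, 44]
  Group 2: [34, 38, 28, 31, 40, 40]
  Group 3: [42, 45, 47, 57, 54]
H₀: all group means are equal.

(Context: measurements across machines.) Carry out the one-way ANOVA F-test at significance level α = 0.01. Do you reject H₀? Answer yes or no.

reject H₀: yes

Group means [44.22, 35.17, 49.00], grand mean 42.700
SSB = Σnᵢ(x̄ᵢ−x̄)² = 559.811; SSW = ΣΣ(x−x̄ᵢ)² = 418.389
MSB = 559.811/2 = 279.9056; MSW = 418.389/17 = 24.6111
F = MSB/MSW = 11.3731
df = (2, 17)
p-value (upper-tail) = 0.00073
At α=0.01: p < α → reject H₀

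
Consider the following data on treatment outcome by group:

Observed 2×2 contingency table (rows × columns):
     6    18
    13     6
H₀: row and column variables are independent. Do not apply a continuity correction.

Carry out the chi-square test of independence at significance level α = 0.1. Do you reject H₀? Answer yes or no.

reject H₀: yes

Row totals [24, 19], col totals [19, 24], n=43
χ² = (6−10.60)²/10.60 + (18−13.40)²/13.40 + (13−8.40)²/8.40 + (6−10.60)²/10.60 = 8.1072
df = 1
p-value (upper-tail) = 0.00441
At α=0.1: p < α → reject H₀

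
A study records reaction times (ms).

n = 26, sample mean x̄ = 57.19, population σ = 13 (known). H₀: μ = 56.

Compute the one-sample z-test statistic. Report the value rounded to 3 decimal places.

test statistic = 0.467

SE = σ/√n = 13/√26 = 2.5495
z = (x̄−μ₀)/SE = (57.19−56)/2.5495 = 0.4668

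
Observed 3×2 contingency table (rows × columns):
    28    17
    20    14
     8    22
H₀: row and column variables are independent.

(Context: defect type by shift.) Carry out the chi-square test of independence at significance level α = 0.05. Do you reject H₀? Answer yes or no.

reject H₀: yes

Row totals [45, 34, 30], col totals [56, 53], n=109
χ² = (28−23.12)²/23.12 + (17−21.88)²/21.88 + (20−17.47)²/17.47 + (14−16.53)²/16.53 + (8−15.41)²/15.41 + (22−14.59)²/14.59 = 10.2062
df = 2
p-value (upper-tail) = 0.00608
At α=0.05: p < α → reject H₀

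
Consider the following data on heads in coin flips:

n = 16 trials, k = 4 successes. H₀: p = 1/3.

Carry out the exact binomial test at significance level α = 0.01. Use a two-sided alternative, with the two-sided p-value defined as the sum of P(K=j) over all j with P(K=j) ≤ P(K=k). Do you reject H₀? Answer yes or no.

Exact binomial: n=16, k=4, p₀=1/3=0.3333
P(X=j) = C(n,j)·p₀^j·(1−p₀)^(n−j); p = Σ P(X=j) over j with P(X=j) ≤ P(X=4)
p-value (two-sided) = 0.60169
At α=0.01: p ≥ α → fail to reject H₀

reject H₀: no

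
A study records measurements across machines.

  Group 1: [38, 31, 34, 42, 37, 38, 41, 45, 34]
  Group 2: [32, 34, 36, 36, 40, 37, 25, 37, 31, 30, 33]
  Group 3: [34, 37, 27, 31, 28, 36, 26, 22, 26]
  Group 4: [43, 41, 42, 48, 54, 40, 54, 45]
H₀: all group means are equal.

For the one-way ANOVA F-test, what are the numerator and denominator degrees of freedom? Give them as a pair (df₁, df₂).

degrees of freedom = [3, 33]

k = 4 groups, N = 37 total
df = (k−1, N−k) = (4−1, 37−4) = (3, 33)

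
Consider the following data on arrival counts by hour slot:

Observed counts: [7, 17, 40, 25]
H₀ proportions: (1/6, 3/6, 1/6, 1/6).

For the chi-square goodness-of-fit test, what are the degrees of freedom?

degrees of freedom = 3

df = k − 1 = 4 − 1 = 3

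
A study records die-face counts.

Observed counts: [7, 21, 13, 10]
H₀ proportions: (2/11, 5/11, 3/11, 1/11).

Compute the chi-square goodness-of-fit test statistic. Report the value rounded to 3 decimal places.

test statistic = 7.027

n = 51; E_i = n·p_i = [9.27, 23.18, 13.91, 4.64]
χ² = (7−9.27)²/9.27 + (21−23.18)²/23.18 + (13−13.91)²/13.91 + (10−4.64)²/4.64 = 7.0268
df = 3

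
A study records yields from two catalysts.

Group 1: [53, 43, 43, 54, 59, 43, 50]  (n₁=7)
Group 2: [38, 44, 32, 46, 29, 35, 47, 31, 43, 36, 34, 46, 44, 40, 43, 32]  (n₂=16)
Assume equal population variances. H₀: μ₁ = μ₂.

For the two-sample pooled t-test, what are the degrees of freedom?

df = n₁ + n₂ − 2 = 7 + 16 − 2 = 21

degrees of freedom = 21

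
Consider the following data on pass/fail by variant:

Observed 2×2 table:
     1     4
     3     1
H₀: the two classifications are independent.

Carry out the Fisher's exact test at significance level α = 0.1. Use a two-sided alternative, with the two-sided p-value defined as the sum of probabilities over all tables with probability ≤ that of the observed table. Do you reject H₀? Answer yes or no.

reject H₀: no

Margins: r₁=5, r₂=4, c₁=4, c₂=5, n=9
p_obs = C(5,1)·C(4,3)/C(9,4); sum pmf over tables with pmf ≤ p_obs
p-value (two-sided) = 0.20635
At α=0.1: p ≥ α → fail to reject H₀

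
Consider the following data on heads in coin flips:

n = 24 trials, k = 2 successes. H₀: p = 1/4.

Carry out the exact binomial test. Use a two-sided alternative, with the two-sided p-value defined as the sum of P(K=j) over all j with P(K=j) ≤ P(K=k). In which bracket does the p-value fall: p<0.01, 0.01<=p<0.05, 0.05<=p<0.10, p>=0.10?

p-value bracket: 0.05<=p<0.10

Exact binomial: n=24, k=2, p₀=1/4=0.2500
P(X=j) = C(n,j)·p₀^j·(1−p₀)^(n−j); p = Σ P(X=j) over j with P(X=j) ≤ P(X=2)
p-value (two-sided) = 0.06114
→ bracket: 0.05<=p<0.10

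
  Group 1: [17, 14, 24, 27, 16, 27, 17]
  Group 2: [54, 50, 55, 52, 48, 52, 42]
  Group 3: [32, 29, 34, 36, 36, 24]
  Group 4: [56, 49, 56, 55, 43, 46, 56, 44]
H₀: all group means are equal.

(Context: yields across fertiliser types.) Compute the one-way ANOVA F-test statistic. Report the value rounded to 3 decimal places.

Group means [20.29, 50.43, 31.83, 50.62], grand mean 38.964
SSB = Σnᵢ(x̄ᵢ−x̄)² = 4755.113; SSW = ΣΣ(x−x̄ᵢ)² = 639.851
MSB = 4755.113/3 = 1585.0377; MSW = 639.851/24 = 26.6605
F = MSB/MSW = 59.4527
df = (3, 24)

test statistic = 59.453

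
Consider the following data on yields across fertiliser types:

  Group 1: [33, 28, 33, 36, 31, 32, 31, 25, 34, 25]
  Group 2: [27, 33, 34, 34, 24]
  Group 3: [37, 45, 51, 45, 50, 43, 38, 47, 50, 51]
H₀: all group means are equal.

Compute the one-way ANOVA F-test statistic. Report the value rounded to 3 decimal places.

Group means [30.80, 30.40, 45.70], grand mean 36.680
SSB = Σnᵢ(x̄ᵢ−x̄)² = 1356.540; SSW = ΣΣ(x−x̄ᵢ)² = 446.900
MSB = 1356.540/2 = 678.2700; MSW = 446.900/22 = 20.3136
F = MSB/MSW = 33.3899
df = (2, 22)

test statistic = 33.390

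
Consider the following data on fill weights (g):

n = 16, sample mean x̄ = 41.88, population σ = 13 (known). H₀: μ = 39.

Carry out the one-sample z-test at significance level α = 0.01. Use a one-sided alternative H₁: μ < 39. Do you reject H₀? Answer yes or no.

reject H₀: no

SE = σ/√n = 13/√16 = 3.2500
z = (x̄−μ₀)/SE = (41.88−39)/3.2500 = 0.8862
p-value (one-sided, H₁ less) = 0.81223
At α=0.01: p ≥ α → fail to reject H₀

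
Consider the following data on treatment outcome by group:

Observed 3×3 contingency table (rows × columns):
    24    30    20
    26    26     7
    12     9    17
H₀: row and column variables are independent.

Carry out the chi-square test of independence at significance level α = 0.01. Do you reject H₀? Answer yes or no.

reject H₀: yes

Row totals [74, 59, 38], col totals [62, 65, 44], n=171
χ² = (24−26.83)²/26.83 + (30−28.13)²/28.13 + (20−19.04)²/19.04 + (26−21.39)²/21.39 + (26−22.43)²/22.43 + (7−15.18)²/15.18 + (12−13.78)²/13.78 + (9−14.44)²/14.44 + (17−9.78)²/9.78 = 14.0584
df = 4
p-value (upper-tail) = 0.00711
At α=0.01: p < α → reject H₀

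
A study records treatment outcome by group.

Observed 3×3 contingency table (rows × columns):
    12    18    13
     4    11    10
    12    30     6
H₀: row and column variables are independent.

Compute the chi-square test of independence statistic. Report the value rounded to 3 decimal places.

Row totals [43, 25, 48], col totals [28, 59, 29], n=116
χ² = (12−10.38)²/10.38 + (18−21.87)²/21.87 + (13−10.75)²/10.75 + (4−6.03)²/6.03 + (11−12.72)²/12.72 + (10−6.25)²/6.25 + (12−11.59)²/11.59 + (30−24.41)²/24.41 + (6−12.00)²/12.00 = 8.8694
df = 4

test statistic = 8.869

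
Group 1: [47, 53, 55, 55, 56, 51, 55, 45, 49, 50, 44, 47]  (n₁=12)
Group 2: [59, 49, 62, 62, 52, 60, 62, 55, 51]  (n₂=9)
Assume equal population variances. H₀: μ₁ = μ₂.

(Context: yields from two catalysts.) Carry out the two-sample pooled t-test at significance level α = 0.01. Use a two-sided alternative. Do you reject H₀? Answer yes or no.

x̄₁=50.583, s₁=4.231, n₁=12
x̄₂=56.889, s₂=5.207, n₂=9
s_p² = [11·4.231² + 8·5.207²]/19 = 21.7792
SE = √(s_p²·(1/12+1/9)) = 2.0579
t = (50.583−56.889)/2.0579 = -3.0641
df = 19
p-value (two-sided) = 0.00639
At α=0.01: p < α → reject H₀

reject H₀: yes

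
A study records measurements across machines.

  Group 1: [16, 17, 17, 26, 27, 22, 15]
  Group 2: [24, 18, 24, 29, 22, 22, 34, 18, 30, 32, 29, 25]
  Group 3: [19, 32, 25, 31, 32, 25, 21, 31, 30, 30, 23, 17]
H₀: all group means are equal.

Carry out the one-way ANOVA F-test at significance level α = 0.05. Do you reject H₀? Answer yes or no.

Group means [20.00, 25.58, 26.33], grand mean 24.613
SSB = Σnᵢ(x̄ᵢ−x̄)² = 195.772; SSW = ΣΣ(x−x̄ᵢ)² = 767.583
MSB = 195.772/2 = 97.8858; MSW = 767.583/28 = 27.4137
F = MSB/MSW = 3.5707
df = (2, 28)
p-value (upper-tail) = 0.04157
At α=0.05: p < α → reject H₀

reject H₀: yes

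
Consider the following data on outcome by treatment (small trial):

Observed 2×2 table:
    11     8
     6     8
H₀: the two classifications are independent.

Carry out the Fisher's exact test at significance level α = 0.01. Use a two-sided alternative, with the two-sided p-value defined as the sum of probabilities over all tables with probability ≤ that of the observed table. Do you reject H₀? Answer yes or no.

Margins: r₁=19, r₂=14, c₁=17, c₂=16, n=33
p_obs = C(19,11)·C(14,6)/C(33,17); sum pmf over tables with pmf ≤ p_obs
p-value (two-sided) = 0.49053
At α=0.01: p ≥ α → fail to reject H₀

reject H₀: no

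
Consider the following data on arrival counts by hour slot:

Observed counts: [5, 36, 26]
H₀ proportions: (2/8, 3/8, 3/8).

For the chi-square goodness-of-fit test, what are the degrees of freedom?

degrees of freedom = 2

df = k − 1 = 3 − 1 = 2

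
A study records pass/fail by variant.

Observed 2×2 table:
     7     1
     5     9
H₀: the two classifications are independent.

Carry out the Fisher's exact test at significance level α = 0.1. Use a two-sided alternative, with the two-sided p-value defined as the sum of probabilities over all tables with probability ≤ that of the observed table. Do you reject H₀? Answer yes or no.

reject H₀: yes

Margins: r₁=8, r₂=14, c₁=12, c₂=10, n=22
p_obs = C(8,7)·C(14,5)/C(22,12); sum pmf over tables with pmf ≤ p_obs
p-value (two-sided) = 0.03096
At α=0.1: p < α → reject H₀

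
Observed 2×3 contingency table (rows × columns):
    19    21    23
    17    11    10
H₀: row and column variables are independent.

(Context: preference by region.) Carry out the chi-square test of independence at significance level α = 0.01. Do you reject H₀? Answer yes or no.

reject H₀: no

Row totals [63, 38], col totals [36, 32, 33], n=101
χ² = (19−22.46)²/22.46 + (21−19.96)²/19.96 + (23−20.58)²/20.58 + (17−13.54)²/13.54 + (11−12.04)²/12.04 + (10−12.42)²/12.42 = 2.3108
df = 2
p-value (upper-tail) = 0.31493
At α=0.01: p ≥ α → fail to reject H₀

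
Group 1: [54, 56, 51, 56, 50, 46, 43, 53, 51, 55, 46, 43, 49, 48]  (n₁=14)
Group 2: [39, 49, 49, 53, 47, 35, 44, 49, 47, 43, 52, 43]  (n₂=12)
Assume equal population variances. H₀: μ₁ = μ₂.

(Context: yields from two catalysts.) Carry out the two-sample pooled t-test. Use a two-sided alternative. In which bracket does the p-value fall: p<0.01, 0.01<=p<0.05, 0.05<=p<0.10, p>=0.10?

p-value bracket: 0.01<=p<0.05

x̄₁=50.071, s₁=4.463, n₁=14
x̄₂=45.833, s₂=5.271, n₂=12
s_p² = [13·4.463² + 11·5.271²]/24 = 23.5248
SE = √(s_p²·(1/14+1/12)) = 1.9081
t = (50.071−45.833)/1.9081 = 2.2211
df = 24
p-value (two-sided) = 0.03603
→ bracket: 0.01<=p<0.05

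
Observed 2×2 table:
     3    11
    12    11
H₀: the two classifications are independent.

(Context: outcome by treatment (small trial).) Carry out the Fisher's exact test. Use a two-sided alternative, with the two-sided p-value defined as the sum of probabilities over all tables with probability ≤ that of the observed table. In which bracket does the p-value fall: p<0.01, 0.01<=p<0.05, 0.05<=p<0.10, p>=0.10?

p-value bracket: 0.05<=p<0.10

Margins: r₁=14, r₂=23, c₁=15, c₂=22, n=37
p_obs = C(14,3)·C(23,12)/C(37,15); sum pmf over tables with pmf ≤ p_obs
p-value (two-sided) = 0.09049
→ bracket: 0.05<=p<0.10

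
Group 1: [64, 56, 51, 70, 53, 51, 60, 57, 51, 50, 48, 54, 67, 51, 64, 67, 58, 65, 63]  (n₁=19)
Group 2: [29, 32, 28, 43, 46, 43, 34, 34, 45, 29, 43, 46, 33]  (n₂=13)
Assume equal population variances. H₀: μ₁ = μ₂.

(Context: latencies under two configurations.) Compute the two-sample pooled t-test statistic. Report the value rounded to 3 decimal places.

x̄₁=57.895, s₁=6.919, n₁=19
x̄₂=37.308, s₂=7.076, n₂=13
s_p² = [18·6.919² + 12·7.076²]/30 = 48.7520
SE = √(s_p²·(1/19+1/13)) = 2.5132
t = (57.895−37.308)/2.5132 = 8.1917
df = 30

test statistic = 8.192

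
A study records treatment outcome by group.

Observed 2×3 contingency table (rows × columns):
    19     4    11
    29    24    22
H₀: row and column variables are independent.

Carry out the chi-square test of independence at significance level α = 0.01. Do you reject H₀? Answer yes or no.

reject H₀: no

Row totals [34, 75], col totals [48, 28, 33], n=109
χ² = (19−14.97)²/14.97 + (4−8.73)²/8.73 + (11−10.29)²/10.29 + (29−33.03)²/33.03 + (24−19.27)²/19.27 + (22−22.71)²/22.71 = 5.3741
df = 2
p-value (upper-tail) = 0.06808
At α=0.01: p ≥ α → fail to reject H₀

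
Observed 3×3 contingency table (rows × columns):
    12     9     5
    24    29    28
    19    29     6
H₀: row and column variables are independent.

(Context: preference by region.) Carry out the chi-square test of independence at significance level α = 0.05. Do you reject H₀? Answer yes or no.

reject H₀: yes

Row totals [26, 81, 54], col totals [55, 67, 39], n=161
χ² = (12−8.88)²/8.88 + (9−10.82)²/10.82 + (5−6.30)²/6.30 + (24−27.67)²/27.67 + (29−33.71)²/33.71 + (28−19.62)²/19.62 + (19−18.45)²/18.45 + (29−22.47)²/22.47 + (6−13.08)²/13.08 = 12.1366
df = 4
p-value (upper-tail) = 0.01636
At α=0.05: p < α → reject H₀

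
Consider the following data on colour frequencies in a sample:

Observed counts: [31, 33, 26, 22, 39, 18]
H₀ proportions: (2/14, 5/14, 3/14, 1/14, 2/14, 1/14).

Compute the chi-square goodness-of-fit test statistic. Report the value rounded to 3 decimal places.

test statistic = 37.449

n = 169; E_i = n·p_i = [24.14, 60.36, 36.21, 12.07, 24.14, 12.07]
χ² = (31−24.14)²/24.14 + (33−60.36)²/60.36 + (26−36.21)²/36.21 + (22−12.07)²/12.07 + (39−24.14)²/24.14 + (18−12.07)²/12.07 = 37.4489
df = 5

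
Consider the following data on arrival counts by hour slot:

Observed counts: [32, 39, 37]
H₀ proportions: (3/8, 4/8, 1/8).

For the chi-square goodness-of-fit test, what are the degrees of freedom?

df = k − 1 = 3 − 1 = 2

degrees of freedom = 2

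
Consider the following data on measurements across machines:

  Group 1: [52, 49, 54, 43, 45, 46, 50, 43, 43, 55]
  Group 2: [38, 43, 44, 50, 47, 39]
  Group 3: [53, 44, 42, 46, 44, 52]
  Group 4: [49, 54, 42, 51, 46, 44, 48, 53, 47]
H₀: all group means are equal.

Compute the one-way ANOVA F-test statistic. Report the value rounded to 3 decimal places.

Group means [48.00, 43.50, 46.83, 48.22], grand mean 46.968
SSB = Σnᵢ(x̄ᵢ−x̄)² = 97.079; SSW = ΣΣ(x−x̄ᵢ)² = 531.889
MSB = 97.079/3 = 32.3596; MSW = 531.889/27 = 19.6996
F = MSB/MSW = 1.6427
df = (3, 27)

test statistic = 1.643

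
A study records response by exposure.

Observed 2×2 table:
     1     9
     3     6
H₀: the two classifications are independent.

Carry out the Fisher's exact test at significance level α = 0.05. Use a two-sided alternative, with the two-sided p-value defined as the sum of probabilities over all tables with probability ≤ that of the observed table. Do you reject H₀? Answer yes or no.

reject H₀: no

Margins: r₁=10, r₂=9, c₁=4, c₂=15, n=19
p_obs = C(10,1)·C(9,3)/C(19,4); sum pmf over tables with pmf ≤ p_obs
p-value (two-sided) = 0.30341
At α=0.05: p ≥ α → fail to reject H₀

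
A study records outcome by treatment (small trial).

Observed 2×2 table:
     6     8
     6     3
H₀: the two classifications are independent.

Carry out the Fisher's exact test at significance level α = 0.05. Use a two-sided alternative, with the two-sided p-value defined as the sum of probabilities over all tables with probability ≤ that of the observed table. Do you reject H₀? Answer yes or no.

reject H₀: no

Margins: r₁=14, r₂=9, c₁=12, c₂=11, n=23
p_obs = C(14,6)·C(9,6)/C(23,12); sum pmf over tables with pmf ≤ p_obs
p-value (two-sided) = 0.40032
At α=0.05: p ≥ α → fail to reject H₀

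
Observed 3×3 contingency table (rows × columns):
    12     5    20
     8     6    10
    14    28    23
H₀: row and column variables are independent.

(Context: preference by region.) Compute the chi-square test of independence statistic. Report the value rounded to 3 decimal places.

Row totals [37, 24, 65], col totals [34, 39, 53], n=126
χ² = (12−9.98)²/9.98 + (5−11.45)²/11.45 + (20−15.56)²/15.56 + (8−6.48)²/6.48 + (6−7.43)²/7.43 + (10−10.10)²/10.10 + (14−17.54)²/17.54 + (28−20.12)²/20.12 + (23−27.34)²/27.34 = 10.4319
df = 4

test statistic = 10.432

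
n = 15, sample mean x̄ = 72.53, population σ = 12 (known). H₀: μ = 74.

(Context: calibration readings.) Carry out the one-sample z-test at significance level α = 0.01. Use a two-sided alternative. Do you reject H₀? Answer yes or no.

SE = σ/√n = 12/√15 = 3.0984
z = (x̄−μ₀)/SE = (72.53−74)/3.0984 = -0.4744
p-value (two-sided) = 0.63519
At α=0.01: p ≥ α → fail to reject H₀

reject H₀: no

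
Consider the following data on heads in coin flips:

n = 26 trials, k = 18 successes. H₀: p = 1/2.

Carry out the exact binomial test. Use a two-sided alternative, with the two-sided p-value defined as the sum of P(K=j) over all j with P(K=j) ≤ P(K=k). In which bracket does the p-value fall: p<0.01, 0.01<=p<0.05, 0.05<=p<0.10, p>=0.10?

p-value bracket: 0.05<=p<0.10

Exact binomial: n=26, k=18, p₀=1/2=0.5000
P(X=j) = C(n,j)·p₀^j·(1−p₀)^(n−j); p = Σ P(X=j) over j with P(X=j) ≤ P(X=18)
p-value (two-sided) = 0.07552
→ bracket: 0.05<=p<0.10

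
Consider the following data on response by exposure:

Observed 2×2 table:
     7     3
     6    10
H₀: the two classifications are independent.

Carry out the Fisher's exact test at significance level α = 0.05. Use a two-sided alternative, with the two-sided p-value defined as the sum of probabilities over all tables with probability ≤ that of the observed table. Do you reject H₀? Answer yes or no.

reject H₀: no

Margins: r₁=10, r₂=16, c₁=13, c₂=13, n=26
p_obs = C(10,7)·C(16,6)/C(26,13); sum pmf over tables with pmf ≤ p_obs
p-value (two-sided) = 0.22619
At α=0.05: p ≥ α → fail to reject H₀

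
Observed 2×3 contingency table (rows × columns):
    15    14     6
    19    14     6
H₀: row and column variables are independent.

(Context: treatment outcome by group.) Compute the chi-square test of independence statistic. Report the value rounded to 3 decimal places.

test statistic = 0.255

Row totals [35, 39], col totals [34, 28, 12], n=74
χ² = (15−16.08)²/16.08 + (14−13.24)²/13.24 + (6−5.68)²/5.68 + (19−17.92)²/17.92 + (14−14.76)²/14.76 + (6−6.32)²/6.32 = 0.2551
df = 2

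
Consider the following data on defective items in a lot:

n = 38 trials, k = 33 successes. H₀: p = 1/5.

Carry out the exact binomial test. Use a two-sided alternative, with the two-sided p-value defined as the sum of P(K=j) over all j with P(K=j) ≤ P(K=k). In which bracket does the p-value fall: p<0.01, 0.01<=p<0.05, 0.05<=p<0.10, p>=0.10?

p-value bracket: p<0.01

Exact binomial: n=38, k=33, p₀=1/5=0.2000
P(X=j) = C(n,j)·p₀^j·(1−p₀)^(n−j); p = Σ P(X=j) over j with P(X=j) ≤ P(X=33)
p-value (two-sided) = 0.00000
→ bracket: p<0.01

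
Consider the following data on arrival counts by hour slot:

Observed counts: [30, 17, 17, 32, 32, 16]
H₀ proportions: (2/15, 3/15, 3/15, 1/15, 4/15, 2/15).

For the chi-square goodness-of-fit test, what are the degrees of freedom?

df = k − 1 = 6 − 1 = 5

degrees of freedom = 5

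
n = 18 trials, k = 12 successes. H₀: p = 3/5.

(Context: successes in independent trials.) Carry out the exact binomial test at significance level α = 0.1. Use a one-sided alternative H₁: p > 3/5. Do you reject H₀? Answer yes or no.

reject H₀: no

Exact binomial: n=18, k=12, p₀=3/5=0.6000
P(X≥12) from Σ C(n,i)·p₀^i·(1−p₀)^(n−i)
p-value (one-sided, H₁ greater) = 0.37428
At α=0.1: p ≥ α → fail to reject H₀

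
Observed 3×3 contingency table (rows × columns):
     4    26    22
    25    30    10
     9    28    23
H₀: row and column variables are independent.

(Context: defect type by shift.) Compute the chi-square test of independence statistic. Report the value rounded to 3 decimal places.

Row totals [52, 65, 60], col totals [38, 84, 55], n=177
χ² = (4−11.16)²/11.16 + (26−24.68)²/24.68 + (22−16.16)²/16.16 + (25−13.95)²/13.95 + (30−30.85)²/30.85 + (10−20.20)²/20.20 + (9−12.88)²/12.88 + (28−28.47)²/28.47 + (23−18.64)²/18.64 = 22.8894
df = 4

test statistic = 22.889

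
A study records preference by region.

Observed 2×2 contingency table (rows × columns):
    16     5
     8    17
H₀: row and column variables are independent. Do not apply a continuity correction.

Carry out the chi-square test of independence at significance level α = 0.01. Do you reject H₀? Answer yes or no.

reject H₀: yes

Row totals [21, 25], col totals [24, 22], n=46
χ² = (16−10.96)²/10.96 + (5−10.04)²/10.04 + (8−13.04)²/13.04 + (17−11.96)²/11.96 = 8.9318
df = 1
p-value (upper-tail) = 0.00280
At α=0.01: p < α → reject H₀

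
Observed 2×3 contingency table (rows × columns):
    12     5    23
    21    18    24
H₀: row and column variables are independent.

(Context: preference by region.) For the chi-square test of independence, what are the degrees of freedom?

df = (r−1)(c−1) = (2−1)·(3−1) = 2

degrees of freedom = 2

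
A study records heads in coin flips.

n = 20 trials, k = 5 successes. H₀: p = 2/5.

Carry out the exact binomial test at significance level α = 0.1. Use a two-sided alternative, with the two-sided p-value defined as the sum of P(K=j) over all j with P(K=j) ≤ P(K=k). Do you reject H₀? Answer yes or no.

Exact binomial: n=20, k=5, p₀=2/5=0.4000
P(X=j) = C(n,j)·p₀^j·(1−p₀)^(n−j); p = Σ P(X=j) over j with P(X=j) ≤ P(X=5)
p-value (two-sided) = 0.25312
At α=0.1: p ≥ α → fail to reject H₀

reject H₀: no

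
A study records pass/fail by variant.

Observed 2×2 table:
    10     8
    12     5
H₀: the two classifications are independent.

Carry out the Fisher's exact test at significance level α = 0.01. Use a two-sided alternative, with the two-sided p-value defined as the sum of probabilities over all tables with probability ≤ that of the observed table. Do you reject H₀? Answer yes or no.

reject H₀: no

Margins: r₁=18, r₂=17, c₁=22, c₂=13, n=35
p_obs = C(18,10)·C(17,12)/C(35,22); sum pmf over tables with pmf ≤ p_obs
p-value (two-sided) = 0.48868
At α=0.01: p ≥ α → fail to reject H₀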